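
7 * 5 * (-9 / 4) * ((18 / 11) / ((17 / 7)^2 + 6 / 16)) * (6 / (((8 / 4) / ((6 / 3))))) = -3333960 / 27049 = -123.26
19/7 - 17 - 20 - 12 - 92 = -968/7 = -138.29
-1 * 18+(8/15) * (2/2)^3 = -262/15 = -17.47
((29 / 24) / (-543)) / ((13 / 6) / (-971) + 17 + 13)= -28159 / 379593924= -0.00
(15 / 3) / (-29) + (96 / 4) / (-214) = -883 / 3103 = -0.28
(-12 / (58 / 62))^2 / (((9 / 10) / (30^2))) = 138384000 / 841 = 164546.97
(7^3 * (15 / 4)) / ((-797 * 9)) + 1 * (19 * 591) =107392441 / 9564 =11228.82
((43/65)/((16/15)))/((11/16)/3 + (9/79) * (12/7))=214011/146471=1.46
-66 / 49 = -1.35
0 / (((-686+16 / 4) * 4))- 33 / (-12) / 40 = 11 / 160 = 0.07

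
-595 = -595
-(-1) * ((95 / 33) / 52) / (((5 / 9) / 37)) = 2109 / 572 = 3.69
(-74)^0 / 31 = 1 / 31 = 0.03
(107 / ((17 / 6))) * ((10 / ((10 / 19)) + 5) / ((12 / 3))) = 3852 / 17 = 226.59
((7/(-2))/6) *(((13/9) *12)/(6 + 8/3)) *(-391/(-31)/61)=-2737/11346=-0.24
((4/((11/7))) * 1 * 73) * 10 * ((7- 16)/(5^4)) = -36792/1375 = -26.76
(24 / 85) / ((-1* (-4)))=6 / 85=0.07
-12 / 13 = -0.92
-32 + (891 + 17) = 876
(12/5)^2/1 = 144/25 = 5.76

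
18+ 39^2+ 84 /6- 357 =1196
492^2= 242064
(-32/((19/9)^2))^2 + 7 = 7630711/130321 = 58.55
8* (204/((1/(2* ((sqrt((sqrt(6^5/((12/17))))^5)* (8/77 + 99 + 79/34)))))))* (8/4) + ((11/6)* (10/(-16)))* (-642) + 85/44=64905/88 + 1684889620992* 17^(1/4)* 2^(3/4)/77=74724920424.77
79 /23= 3.43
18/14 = 9/7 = 1.29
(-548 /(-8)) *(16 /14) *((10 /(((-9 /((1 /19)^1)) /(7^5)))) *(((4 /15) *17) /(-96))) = 5591929 /1539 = 3633.48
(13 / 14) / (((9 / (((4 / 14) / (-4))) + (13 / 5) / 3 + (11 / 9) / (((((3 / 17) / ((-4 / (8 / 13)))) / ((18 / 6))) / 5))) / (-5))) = 2925 / 504259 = 0.01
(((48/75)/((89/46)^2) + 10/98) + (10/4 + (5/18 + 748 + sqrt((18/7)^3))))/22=27 * sqrt(14)/539 + 32794266473/960619275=34.33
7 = 7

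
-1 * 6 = -6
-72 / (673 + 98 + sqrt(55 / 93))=-2581308 / 27641479 + 36 * sqrt(5115) / 27641479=-0.09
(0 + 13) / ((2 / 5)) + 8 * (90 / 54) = 275 / 6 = 45.83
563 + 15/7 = 3956/7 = 565.14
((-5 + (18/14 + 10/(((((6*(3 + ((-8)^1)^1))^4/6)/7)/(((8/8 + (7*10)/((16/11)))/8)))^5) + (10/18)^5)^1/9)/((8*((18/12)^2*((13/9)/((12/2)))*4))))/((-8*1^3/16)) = 2018536090938026665153720540683167/3606067292405760000000000000000000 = 0.56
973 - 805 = 168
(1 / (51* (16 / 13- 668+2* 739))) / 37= 13 / 19900302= 0.00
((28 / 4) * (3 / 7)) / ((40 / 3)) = 9 / 40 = 0.22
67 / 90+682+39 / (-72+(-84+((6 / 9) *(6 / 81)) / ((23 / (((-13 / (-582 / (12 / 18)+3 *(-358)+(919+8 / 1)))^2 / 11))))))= 3928880034855389 / 5756647642830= 682.49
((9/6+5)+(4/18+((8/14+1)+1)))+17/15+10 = 12869/630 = 20.43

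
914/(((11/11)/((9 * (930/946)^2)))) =1778666850/223729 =7950.10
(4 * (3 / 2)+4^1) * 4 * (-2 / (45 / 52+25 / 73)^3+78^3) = 365923900337138624 / 19277380325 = 18982034.60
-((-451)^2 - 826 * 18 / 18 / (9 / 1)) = -1829783 / 9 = -203309.22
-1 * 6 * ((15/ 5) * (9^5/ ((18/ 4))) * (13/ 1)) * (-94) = 288631512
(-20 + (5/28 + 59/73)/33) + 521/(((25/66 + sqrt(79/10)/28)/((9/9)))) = 112116601688713/76825736988 - 15886332 * sqrt(790)/1138969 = 1067.33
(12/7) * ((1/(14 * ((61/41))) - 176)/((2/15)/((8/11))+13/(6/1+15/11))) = -1460556360/9436273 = -154.78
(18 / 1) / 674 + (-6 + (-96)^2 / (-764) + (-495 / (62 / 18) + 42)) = -238938012 / 1995377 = -119.75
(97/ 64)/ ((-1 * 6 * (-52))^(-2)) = 147537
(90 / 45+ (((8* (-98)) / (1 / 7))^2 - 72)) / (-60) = -5019679 / 10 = -501967.90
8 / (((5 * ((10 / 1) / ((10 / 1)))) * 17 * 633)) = 8 / 53805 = 0.00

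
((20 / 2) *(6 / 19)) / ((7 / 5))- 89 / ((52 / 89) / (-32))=8431844 / 1729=4876.72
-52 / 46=-26 / 23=-1.13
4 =4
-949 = -949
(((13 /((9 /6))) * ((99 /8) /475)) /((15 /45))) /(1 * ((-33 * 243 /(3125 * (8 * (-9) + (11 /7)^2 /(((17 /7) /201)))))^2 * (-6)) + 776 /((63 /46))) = 873299411750390625 /730492055438057861768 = 0.00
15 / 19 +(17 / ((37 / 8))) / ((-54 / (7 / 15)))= 215731 / 284715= 0.76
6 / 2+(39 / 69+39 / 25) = 2947 / 575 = 5.13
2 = 2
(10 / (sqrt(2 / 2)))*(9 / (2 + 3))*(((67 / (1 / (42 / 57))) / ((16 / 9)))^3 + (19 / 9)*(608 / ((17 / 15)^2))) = 204735799478061 / 507456256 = 403455.07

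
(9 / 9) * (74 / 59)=74 / 59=1.25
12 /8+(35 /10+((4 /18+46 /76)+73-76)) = 967 /342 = 2.83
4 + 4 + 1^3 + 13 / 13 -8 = 2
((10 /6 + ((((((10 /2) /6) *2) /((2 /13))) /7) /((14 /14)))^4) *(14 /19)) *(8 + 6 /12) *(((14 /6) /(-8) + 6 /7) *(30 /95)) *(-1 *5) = -9790633625 /236488896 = -41.40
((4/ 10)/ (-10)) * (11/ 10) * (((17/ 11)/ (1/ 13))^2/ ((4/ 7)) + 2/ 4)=-342129/ 11000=-31.10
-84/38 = -42/19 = -2.21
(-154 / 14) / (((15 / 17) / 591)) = -36839 / 5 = -7367.80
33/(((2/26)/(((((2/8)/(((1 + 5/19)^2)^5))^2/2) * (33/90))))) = 59129028248719792238148360373/1286396389708993175587462840320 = 0.05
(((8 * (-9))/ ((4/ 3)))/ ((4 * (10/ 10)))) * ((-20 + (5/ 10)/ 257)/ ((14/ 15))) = 4162995/ 14392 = 289.26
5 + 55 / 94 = 525 / 94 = 5.59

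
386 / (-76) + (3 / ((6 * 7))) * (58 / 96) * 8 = -7555 / 1596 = -4.73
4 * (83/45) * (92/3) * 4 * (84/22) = 1710464/495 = 3455.48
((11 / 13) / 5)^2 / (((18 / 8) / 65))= 484 / 585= 0.83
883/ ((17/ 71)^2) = 4451203/ 289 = 15402.09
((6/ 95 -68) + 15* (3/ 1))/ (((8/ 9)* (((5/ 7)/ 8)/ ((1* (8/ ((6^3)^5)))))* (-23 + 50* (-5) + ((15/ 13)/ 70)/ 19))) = 1388023/ 77060625203865600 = 0.00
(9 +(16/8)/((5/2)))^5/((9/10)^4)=4519603984/32805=137771.80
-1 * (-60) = 60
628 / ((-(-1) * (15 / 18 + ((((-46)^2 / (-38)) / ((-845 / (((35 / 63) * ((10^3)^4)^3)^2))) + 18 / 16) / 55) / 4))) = 26133943680 / 3847272727272727272727272727272727272727272727272727272727272727272762164329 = 0.00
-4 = -4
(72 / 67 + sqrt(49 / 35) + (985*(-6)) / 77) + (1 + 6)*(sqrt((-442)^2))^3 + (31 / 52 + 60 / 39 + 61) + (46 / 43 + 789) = sqrt(35) / 5 + 6972728155784283 / 11535524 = 604456994.71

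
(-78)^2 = 6084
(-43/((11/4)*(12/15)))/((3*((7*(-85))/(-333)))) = -4773/1309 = -3.65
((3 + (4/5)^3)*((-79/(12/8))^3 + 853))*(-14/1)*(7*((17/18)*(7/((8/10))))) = 10037730395329/24300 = 413075324.91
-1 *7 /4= -7 /4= -1.75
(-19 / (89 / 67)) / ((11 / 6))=-7638 / 979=-7.80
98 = 98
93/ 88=1.06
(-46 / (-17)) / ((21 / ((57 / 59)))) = 874 / 7021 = 0.12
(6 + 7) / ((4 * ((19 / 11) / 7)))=1001 / 76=13.17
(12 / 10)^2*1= 36 / 25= 1.44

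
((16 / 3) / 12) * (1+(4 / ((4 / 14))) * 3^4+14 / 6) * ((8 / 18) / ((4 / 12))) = 54592 / 81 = 673.98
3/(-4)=-0.75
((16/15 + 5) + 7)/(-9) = -196/135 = -1.45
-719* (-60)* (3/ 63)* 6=86280/ 7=12325.71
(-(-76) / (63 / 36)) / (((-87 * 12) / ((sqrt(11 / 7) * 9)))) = -0.47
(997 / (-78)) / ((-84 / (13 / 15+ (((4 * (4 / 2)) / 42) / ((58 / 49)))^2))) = 33677663 / 247960440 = 0.14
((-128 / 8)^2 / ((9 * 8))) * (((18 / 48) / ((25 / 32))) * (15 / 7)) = 128 / 35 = 3.66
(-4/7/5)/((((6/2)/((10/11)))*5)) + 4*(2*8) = 73912/1155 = 63.99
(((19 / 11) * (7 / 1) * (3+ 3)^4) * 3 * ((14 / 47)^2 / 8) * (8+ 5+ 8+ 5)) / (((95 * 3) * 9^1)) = 642096 / 121495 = 5.28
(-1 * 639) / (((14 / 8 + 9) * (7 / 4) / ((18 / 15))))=-61344 / 1505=-40.76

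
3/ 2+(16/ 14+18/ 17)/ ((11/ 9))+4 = 19115/ 2618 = 7.30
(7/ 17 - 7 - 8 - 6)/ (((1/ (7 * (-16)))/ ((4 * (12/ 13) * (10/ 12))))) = 1568000/ 221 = 7095.02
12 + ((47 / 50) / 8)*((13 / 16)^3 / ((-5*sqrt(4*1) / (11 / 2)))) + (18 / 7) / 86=118311037451 / 9863168000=12.00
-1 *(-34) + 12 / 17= 590 / 17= 34.71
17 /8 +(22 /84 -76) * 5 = -63263 /168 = -376.57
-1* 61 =-61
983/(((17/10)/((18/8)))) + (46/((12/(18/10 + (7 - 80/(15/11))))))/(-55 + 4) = 5988929/4590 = 1304.78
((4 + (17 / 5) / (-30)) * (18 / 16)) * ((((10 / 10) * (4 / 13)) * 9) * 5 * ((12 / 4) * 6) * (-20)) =-283338 / 13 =-21795.23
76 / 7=10.86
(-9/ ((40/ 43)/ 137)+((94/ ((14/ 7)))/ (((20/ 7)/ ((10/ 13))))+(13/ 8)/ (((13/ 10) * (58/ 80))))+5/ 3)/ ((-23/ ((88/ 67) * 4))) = 2606499676/ 8714355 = 299.10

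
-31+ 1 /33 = -1022 /33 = -30.97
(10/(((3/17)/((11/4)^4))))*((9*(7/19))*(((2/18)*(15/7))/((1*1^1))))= 6222425/2432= 2558.56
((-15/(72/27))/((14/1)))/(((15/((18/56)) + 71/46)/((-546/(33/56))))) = 565110/73183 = 7.72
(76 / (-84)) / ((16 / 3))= -19 / 112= -0.17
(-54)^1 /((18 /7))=-21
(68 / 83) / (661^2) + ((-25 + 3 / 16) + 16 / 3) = -33907250941 / 1740693264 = -19.48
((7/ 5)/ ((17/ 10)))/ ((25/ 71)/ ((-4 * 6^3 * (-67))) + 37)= 8220096/ 369317231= 0.02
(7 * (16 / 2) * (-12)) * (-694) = 466368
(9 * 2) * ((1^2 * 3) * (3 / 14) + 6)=837 / 7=119.57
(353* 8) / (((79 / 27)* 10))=38124 / 395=96.52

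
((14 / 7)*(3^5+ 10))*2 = 1012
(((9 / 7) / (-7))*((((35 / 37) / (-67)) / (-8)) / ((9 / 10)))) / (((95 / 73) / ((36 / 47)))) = -3285 / 15496229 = -0.00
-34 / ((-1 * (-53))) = -34 / 53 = -0.64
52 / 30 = 26 / 15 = 1.73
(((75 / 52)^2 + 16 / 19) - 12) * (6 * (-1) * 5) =6995595 / 25688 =272.33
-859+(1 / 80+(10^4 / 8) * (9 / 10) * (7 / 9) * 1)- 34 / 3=1123 / 240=4.68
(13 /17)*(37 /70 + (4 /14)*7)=2301 /1190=1.93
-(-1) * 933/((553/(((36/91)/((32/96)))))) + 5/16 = 1863839/805168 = 2.31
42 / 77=6 / 11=0.55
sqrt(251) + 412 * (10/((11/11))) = sqrt(251) + 4120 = 4135.84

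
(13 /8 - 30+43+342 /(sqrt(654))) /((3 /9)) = 171*sqrt(654) /109+351 /8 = 83.99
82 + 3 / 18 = 493 / 6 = 82.17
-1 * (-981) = 981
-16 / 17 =-0.94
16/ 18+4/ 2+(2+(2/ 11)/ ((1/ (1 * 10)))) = 664/ 99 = 6.71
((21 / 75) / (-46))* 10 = -7 / 115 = -0.06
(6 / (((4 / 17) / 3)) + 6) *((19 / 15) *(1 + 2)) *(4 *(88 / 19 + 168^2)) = 35398704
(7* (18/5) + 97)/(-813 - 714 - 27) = -611/7770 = -0.08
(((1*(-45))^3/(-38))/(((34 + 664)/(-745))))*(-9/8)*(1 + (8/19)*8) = 50712429375/4031648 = 12578.59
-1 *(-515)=515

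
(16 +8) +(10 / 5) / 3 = 74 / 3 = 24.67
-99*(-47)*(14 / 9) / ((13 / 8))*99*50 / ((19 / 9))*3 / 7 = 1105552800 / 247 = 4475922.27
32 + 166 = 198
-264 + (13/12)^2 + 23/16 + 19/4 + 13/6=-9161/36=-254.47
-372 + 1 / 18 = -6695 / 18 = -371.94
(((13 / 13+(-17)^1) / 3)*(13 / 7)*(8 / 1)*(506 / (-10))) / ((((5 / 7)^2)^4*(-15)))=-346705014656 / 87890625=-3944.73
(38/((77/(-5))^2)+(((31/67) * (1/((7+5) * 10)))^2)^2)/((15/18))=0.19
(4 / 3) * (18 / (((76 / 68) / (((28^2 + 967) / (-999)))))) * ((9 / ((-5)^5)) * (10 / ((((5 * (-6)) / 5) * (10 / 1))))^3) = -29767 / 59315625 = -0.00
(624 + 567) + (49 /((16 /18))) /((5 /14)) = 26907 /20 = 1345.35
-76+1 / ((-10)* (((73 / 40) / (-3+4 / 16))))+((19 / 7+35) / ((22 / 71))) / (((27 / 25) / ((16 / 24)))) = -9893 / 13797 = -0.72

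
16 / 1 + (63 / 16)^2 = 8065 / 256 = 31.50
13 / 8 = 1.62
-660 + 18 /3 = -654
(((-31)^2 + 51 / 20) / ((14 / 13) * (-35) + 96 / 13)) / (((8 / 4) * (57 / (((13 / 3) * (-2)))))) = 3256799 / 1347480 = 2.42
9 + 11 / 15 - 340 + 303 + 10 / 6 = -128 / 5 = -25.60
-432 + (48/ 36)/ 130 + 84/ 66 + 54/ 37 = -34068026/ 79365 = -429.26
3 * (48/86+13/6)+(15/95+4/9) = 129071/14706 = 8.78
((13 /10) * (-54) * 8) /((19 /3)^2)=-14.00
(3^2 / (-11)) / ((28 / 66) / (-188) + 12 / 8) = -0.55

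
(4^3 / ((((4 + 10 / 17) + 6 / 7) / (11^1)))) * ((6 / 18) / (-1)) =-10472 / 243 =-43.09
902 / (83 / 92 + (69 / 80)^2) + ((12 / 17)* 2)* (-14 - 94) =1629115424 / 4119151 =395.50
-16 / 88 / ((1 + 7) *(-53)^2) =-1 / 123596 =-0.00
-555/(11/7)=-3885/11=-353.18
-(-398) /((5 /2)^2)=1592 /25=63.68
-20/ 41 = -0.49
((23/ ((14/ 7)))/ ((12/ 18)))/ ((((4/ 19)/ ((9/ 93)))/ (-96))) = -761.23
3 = 3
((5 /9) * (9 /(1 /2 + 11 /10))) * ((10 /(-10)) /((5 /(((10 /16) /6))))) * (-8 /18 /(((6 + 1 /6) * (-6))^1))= -0.00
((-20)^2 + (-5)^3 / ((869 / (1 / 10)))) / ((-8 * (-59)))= 695175 / 820336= 0.85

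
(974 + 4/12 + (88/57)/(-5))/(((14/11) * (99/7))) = 277597/5130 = 54.11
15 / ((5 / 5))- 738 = -723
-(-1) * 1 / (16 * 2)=1 / 32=0.03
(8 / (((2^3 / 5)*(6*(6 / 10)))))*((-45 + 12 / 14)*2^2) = -5150 / 21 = -245.24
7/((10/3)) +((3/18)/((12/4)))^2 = 3407/1620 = 2.10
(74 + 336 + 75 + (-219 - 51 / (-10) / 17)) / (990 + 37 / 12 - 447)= 0.49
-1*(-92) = 92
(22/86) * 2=22/43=0.51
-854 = -854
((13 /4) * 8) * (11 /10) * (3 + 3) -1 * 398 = -226.40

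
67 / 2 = 33.50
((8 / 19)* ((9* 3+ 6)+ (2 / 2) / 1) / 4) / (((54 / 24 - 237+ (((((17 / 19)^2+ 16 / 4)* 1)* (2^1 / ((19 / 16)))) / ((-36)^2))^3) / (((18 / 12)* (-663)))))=2441504649949402198824 / 161028614788301602337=15.16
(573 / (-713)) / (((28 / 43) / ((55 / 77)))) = -123195 / 139748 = -0.88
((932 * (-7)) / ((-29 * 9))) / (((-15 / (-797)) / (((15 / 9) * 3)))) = 5199628 / 783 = 6640.65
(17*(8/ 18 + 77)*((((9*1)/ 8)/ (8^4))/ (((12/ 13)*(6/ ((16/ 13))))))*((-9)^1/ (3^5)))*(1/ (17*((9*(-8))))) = 697/ 286654464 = 0.00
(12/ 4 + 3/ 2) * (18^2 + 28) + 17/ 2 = 3185/ 2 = 1592.50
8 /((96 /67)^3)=300763 /110592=2.72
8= 8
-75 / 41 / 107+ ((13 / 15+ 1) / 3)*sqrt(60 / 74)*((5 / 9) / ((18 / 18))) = -75 / 4387+ 28*sqrt(1110) / 2997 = 0.29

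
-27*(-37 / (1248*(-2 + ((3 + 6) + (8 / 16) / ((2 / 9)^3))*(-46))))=-333 / 1044940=-0.00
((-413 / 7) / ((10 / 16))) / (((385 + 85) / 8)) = -1888 / 1175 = -1.61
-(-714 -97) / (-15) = -811 / 15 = -54.07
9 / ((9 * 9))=1 / 9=0.11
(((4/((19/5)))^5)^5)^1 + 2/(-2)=242467824311743910463390389719501/93076495688256089536609610280499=2.61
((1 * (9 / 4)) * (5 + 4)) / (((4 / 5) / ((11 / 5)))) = 891 / 16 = 55.69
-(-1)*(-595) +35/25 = -2968/5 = -593.60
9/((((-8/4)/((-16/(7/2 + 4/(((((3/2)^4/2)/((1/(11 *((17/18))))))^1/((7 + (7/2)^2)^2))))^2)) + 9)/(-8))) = -53934336/342327553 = -0.16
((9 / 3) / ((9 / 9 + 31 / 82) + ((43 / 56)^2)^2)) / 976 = 25200896 / 14148337255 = 0.00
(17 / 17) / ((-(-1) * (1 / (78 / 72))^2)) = 169 / 144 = 1.17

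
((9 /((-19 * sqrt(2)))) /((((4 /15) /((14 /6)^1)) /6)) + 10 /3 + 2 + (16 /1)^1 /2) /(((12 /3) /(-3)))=-10 + 2835 * sqrt(2) /304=3.19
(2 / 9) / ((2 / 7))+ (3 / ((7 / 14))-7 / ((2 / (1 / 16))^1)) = 1889 / 288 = 6.56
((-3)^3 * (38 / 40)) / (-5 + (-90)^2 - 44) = -513 / 161020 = -0.00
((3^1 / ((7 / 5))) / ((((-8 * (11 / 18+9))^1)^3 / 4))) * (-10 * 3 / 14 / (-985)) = -32805 / 799688035216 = -0.00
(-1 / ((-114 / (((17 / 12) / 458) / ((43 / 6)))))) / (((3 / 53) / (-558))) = -0.04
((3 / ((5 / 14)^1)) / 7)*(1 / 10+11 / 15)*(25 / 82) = 25 / 82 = 0.30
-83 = -83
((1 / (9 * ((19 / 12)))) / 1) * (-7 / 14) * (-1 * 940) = 1880 / 57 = 32.98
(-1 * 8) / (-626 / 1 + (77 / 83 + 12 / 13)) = 8632 / 673457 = 0.01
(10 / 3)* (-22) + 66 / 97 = -21142 / 291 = -72.65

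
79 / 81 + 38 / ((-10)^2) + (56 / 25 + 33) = 36.60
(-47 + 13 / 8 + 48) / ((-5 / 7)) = -147 / 40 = -3.68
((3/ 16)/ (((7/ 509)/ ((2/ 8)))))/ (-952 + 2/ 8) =-509/ 142128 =-0.00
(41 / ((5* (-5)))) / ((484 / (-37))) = 1517 / 12100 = 0.13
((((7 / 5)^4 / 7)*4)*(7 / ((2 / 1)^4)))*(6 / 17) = 7203 / 21250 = 0.34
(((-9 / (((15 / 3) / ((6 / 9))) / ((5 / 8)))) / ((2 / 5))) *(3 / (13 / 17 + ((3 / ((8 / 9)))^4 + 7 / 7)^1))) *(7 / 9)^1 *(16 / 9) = -4874240 / 82416393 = -0.06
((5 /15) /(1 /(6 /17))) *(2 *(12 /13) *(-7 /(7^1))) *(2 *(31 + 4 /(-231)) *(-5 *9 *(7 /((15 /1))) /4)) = 10104 /143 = 70.66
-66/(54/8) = -88/9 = -9.78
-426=-426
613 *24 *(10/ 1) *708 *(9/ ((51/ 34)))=624965760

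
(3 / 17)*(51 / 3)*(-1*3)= -9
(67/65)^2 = 4489/4225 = 1.06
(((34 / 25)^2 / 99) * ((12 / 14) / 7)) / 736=289 / 92977500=0.00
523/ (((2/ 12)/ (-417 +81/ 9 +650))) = 759396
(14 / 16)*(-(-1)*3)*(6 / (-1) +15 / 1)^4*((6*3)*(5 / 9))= 688905 / 4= 172226.25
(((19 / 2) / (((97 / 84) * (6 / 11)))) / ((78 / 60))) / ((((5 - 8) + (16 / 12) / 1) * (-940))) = 4389 / 592670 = 0.01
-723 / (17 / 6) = -4338 / 17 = -255.18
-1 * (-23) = 23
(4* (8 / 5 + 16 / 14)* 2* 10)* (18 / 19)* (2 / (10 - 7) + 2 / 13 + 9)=3529728 / 1729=2041.49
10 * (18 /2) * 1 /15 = 6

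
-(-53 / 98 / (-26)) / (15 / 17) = -901 / 38220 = -0.02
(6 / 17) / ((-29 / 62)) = -372 / 493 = -0.75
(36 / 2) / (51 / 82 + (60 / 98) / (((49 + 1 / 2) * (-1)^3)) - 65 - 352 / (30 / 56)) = -3977820 / 159434801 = -0.02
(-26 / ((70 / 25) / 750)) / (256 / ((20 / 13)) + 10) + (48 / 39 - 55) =-1247396 / 13377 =-93.25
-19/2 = -9.50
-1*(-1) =1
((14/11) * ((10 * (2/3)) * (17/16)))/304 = 595/20064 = 0.03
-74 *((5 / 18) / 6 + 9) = -36149 / 54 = -669.43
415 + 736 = 1151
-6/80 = -3/40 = -0.08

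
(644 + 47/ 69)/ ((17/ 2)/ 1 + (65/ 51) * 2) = 1512422/ 25921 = 58.35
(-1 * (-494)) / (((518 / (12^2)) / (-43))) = -5905.11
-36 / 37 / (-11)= 36 / 407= 0.09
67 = 67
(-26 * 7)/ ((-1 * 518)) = 13/ 37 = 0.35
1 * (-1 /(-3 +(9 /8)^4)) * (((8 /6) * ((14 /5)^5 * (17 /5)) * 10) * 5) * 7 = 2097186603008 /10738125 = 195302.87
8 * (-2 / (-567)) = 0.03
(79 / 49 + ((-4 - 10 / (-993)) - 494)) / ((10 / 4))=-48304498 / 243285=-198.55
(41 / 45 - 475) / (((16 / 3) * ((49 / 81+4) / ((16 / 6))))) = -96003 / 1865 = -51.48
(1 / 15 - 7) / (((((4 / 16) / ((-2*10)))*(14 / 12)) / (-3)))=-9984 / 7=-1426.29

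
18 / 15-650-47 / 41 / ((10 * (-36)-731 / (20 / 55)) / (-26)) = -1261035364 / 1943605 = -648.81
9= 9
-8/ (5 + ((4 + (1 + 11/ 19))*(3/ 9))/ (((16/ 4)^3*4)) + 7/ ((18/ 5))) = -175104/ 152159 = -1.15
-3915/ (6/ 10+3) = -1087.50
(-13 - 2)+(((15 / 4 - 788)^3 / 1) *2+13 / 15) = -463057392079 / 480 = -964702900.16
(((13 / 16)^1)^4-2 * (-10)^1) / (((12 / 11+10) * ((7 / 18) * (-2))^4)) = 96657249051 / 19196936192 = 5.04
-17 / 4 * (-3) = 51 / 4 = 12.75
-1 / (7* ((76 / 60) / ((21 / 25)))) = -9 / 95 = -0.09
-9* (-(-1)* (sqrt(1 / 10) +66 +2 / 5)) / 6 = -498 / 5-3* sqrt(10) / 20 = -100.07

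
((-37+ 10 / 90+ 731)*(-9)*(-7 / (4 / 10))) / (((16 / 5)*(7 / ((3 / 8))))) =468525 / 256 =1830.18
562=562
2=2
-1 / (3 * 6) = -1 / 18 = -0.06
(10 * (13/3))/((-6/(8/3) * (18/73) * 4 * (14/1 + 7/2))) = -1898/1701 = -1.12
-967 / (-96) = 10.07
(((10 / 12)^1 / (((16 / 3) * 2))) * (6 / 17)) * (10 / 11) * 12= 225 / 748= 0.30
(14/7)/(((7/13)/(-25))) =-650/7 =-92.86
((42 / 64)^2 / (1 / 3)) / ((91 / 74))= 6993 / 6656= 1.05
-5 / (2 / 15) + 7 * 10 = 65 / 2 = 32.50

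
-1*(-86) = 86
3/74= 0.04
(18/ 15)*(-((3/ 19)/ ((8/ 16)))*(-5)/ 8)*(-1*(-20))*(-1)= -90/ 19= -4.74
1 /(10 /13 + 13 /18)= 234 /349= 0.67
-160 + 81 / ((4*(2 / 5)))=-109.38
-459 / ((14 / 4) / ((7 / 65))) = -918 / 65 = -14.12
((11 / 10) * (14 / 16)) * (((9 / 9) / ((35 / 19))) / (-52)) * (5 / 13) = -209 / 54080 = -0.00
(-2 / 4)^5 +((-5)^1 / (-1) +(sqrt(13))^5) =614.31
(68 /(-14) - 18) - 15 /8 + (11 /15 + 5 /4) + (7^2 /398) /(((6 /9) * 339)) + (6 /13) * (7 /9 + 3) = -1719288943 /81852680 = -21.00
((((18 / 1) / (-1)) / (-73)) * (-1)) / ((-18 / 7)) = 7 / 73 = 0.10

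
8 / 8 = 1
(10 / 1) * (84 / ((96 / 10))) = 175 / 2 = 87.50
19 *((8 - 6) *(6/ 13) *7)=1596/ 13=122.77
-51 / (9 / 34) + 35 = -473 / 3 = -157.67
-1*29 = -29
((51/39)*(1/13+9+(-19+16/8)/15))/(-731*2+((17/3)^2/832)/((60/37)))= -3568896/502286863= -0.01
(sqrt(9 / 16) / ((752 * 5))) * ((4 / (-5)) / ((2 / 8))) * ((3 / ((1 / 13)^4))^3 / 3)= -629048298306987 / 4700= -133840063469.57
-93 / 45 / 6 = -31 / 90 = -0.34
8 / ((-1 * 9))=-8 / 9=-0.89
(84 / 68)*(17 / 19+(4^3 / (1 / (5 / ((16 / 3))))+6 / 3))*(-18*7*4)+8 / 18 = -113829628 / 2907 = -39157.08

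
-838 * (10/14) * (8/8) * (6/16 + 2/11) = -14665/44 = -333.30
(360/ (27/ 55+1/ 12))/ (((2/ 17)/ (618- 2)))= 3282516.09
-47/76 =-0.62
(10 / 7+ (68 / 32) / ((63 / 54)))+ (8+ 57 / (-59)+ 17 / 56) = 34981 / 3304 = 10.59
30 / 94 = 15 / 47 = 0.32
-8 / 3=-2.67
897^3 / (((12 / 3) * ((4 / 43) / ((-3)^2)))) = 279311163651 / 16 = 17456947728.19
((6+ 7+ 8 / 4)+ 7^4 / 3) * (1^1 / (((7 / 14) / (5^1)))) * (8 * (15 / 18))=489200 / 9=54355.56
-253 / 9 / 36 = -253 / 324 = -0.78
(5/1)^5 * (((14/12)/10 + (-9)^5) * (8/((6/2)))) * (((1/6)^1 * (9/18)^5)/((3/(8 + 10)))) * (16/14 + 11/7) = -42072329375/1008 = -41738422.00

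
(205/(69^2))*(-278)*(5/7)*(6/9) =-569900/99981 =-5.70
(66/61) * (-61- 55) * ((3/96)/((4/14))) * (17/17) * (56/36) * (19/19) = -15631/732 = -21.35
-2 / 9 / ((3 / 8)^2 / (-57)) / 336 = 152 / 567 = 0.27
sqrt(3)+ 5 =6.73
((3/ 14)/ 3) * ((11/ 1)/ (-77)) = -1/ 98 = -0.01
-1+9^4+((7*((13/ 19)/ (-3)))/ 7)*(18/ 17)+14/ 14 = 2119125/ 323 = 6560.76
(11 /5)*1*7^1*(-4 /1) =-308 /5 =-61.60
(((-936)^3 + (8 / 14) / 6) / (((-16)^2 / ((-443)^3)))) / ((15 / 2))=748562425890152509 / 20160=37131072712805.18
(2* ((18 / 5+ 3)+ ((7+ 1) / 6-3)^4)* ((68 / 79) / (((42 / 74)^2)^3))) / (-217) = -2023147113835952 / 595466887982715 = -3.40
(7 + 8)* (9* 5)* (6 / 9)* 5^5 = 1406250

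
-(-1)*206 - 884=-678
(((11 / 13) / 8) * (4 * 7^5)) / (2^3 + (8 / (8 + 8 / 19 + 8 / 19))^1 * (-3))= 1294139 / 962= 1345.26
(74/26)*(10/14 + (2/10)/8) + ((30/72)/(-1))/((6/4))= 59831/32760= 1.83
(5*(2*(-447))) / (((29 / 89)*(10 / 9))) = -358047 / 29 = -12346.45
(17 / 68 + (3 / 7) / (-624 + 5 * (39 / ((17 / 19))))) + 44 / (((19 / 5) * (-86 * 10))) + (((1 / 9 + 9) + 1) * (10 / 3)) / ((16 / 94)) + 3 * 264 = 117279409007 / 118434771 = 990.24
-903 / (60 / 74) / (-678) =11137 / 6780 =1.64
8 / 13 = 0.62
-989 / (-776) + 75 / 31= 88859 / 24056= 3.69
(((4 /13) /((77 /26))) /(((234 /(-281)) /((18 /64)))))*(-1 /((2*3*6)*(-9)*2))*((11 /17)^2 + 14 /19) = -66035 /1055326272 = -0.00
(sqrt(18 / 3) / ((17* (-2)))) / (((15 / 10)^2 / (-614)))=1228* sqrt(6) / 153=19.66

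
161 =161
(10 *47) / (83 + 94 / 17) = 1598 / 301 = 5.31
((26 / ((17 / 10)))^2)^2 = 4569760000 / 83521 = 54713.90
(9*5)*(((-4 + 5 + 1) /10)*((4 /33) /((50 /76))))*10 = 912 /55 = 16.58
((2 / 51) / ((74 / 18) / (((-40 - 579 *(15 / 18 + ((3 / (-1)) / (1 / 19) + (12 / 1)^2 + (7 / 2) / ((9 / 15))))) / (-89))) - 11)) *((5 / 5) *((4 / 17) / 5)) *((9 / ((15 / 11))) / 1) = -21492108 / 19398164075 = -0.00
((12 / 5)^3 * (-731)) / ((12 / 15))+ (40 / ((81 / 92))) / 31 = -12630.21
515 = 515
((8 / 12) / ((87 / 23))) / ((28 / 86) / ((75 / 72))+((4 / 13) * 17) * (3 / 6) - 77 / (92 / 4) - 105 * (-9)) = 7392775 / 39621322152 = 0.00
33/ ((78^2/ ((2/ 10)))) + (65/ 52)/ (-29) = -3089/ 73515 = -0.04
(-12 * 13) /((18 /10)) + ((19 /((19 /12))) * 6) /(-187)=-48836 /561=-87.05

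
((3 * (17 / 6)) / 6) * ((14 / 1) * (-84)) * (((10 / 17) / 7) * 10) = -1400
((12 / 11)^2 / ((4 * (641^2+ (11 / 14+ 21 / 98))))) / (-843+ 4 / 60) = -135 / 157154558242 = -0.00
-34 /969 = -0.04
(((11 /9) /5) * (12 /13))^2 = 1936 /38025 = 0.05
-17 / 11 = -1.55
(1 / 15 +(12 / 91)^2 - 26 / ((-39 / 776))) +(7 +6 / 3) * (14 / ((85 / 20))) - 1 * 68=337206279 / 703885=479.06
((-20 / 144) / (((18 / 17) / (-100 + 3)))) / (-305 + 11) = -8245 / 190512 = -0.04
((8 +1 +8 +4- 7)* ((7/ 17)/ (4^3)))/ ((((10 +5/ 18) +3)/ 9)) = 3969/ 65008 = 0.06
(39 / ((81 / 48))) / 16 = 13 / 9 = 1.44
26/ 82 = 13/ 41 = 0.32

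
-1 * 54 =-54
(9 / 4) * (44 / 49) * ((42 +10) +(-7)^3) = -28809 / 49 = -587.94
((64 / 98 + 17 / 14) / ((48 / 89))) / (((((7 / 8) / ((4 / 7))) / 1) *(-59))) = -5429 / 141659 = -0.04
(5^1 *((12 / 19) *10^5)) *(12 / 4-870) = -5202000000 / 19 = -273789473.68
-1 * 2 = -2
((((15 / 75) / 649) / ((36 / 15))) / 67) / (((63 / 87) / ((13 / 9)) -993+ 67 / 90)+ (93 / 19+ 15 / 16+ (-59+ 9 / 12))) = -429780 / 234163384809761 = -0.00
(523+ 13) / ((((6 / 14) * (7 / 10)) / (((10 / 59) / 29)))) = 53600 / 5133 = 10.44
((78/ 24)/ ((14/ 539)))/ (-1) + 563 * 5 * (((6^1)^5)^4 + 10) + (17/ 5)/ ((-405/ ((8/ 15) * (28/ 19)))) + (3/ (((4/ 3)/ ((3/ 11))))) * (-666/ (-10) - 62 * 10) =522704172127772995397698871/ 50787000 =10292086008777305125.28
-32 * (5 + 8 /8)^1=-192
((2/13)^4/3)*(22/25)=352/2142075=0.00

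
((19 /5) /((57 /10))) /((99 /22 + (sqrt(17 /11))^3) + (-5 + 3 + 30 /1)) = 346060 /16811469- 1496* sqrt(187) /16811469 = 0.02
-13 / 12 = -1.08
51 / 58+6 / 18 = 211 / 174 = 1.21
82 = 82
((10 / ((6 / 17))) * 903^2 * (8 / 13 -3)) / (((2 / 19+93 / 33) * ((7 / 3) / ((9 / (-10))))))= 115472048769 / 15886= 7268793.20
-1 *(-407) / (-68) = -407 / 68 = -5.99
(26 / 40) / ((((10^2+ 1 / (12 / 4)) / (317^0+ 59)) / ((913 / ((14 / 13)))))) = 329.54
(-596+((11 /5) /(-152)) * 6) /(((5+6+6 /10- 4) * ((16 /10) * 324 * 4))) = -0.04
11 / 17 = 0.65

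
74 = 74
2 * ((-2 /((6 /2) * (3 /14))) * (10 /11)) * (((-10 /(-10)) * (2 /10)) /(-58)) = 56 /2871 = 0.02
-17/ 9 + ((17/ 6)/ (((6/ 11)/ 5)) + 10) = 409/ 12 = 34.08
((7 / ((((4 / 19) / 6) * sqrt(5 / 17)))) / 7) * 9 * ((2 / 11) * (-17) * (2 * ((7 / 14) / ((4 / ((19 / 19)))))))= -8721 * sqrt(85) / 220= -365.47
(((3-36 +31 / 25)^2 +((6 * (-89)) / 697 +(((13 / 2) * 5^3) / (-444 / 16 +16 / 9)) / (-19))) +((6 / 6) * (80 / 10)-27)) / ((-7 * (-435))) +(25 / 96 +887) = 7874204107884071 / 8871485700000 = 887.59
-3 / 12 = -1 / 4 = -0.25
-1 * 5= -5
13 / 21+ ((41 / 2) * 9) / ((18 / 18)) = 7775 / 42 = 185.12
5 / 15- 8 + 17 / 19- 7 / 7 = -443 / 57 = -7.77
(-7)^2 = 49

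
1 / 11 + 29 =320 / 11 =29.09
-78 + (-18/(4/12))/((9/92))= -630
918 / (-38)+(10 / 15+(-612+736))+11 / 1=111.51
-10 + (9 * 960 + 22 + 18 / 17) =147102 / 17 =8653.06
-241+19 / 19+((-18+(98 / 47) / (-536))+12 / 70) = -113668019 / 440860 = -257.83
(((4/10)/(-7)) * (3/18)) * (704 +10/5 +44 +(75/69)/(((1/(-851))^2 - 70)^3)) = -19541716660671531147164915/2735840344053741009340689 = -7.14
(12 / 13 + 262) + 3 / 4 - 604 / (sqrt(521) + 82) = 604 * sqrt(521) / 6203 + 82473877 / 322556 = 257.91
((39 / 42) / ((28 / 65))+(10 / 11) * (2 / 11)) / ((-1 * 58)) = -110085 / 2751056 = -0.04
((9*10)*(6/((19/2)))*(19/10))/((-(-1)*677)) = 108/677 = 0.16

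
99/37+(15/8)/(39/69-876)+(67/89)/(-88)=388740577/145870021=2.66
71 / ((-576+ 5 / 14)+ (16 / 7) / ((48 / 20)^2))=-8946 / 72481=-0.12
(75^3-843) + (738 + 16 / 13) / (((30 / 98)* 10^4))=82101287089 / 195000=421032.24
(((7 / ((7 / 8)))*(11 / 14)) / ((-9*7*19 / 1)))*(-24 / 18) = 176 / 25137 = 0.01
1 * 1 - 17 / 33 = 16 / 33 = 0.48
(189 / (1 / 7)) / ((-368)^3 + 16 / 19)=-25137 / 946884592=-0.00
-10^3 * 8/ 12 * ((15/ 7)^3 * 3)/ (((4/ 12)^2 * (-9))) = 6750000/ 343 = 19679.30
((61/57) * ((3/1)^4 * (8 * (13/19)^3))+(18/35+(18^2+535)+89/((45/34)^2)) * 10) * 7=3445339671646/52780005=65277.37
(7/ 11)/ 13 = 7/ 143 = 0.05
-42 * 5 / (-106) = 105 / 53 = 1.98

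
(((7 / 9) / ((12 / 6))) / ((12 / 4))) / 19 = 7 / 1026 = 0.01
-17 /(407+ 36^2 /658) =-0.04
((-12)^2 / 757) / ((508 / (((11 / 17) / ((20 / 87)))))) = 8613 / 8171815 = 0.00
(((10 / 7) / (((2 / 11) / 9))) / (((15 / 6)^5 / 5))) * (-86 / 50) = -136224 / 21875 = -6.23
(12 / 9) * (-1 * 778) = -3112 / 3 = -1037.33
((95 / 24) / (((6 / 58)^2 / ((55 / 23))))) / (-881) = -4394225 / 4376808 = -1.00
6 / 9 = 2 / 3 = 0.67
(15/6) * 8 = 20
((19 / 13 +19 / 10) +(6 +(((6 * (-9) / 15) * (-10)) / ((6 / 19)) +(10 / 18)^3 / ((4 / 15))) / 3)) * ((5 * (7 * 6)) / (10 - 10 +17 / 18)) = 3713101 / 351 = 10578.64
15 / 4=3.75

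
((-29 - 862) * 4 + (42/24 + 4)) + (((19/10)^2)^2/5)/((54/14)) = -3557.57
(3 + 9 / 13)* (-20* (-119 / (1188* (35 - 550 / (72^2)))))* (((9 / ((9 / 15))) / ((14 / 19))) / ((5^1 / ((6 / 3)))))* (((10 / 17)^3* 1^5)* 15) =3939840000 / 747564103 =5.27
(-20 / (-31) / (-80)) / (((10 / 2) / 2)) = -1 / 310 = -0.00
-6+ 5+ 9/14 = -5/14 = -0.36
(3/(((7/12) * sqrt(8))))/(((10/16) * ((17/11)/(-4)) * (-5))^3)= 392527872 * sqrt(2)/537359375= 1.03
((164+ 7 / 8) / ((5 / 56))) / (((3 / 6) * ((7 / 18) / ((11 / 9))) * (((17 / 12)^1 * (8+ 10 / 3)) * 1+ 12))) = 1044648 / 2525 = 413.72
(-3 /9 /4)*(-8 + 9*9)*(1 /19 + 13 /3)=-26.68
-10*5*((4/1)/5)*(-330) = 13200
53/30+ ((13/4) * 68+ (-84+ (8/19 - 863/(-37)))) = 3427379/21090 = 162.51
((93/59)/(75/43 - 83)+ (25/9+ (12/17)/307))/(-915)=-26731326089/8859838645890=-0.00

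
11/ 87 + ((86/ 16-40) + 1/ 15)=-39941/ 1160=-34.43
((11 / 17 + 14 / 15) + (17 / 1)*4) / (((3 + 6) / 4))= 70972 / 2295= 30.92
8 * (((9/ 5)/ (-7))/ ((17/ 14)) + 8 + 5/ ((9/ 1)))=51064/ 765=66.75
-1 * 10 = -10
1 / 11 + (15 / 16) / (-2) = -133 / 352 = -0.38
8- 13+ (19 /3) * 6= 33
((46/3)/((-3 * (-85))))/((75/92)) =4232/57375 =0.07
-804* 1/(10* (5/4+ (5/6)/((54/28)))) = -130248/2725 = -47.80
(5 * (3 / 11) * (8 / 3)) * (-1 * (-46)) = 1840 / 11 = 167.27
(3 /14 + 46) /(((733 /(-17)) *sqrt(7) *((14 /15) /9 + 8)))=-1484865 *sqrt(7) /78586396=-0.05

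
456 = 456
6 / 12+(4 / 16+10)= 10.75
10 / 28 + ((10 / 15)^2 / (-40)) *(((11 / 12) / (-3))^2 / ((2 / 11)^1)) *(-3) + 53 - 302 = -135331963 / 544320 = -248.63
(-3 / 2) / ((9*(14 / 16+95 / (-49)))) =196 / 1251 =0.16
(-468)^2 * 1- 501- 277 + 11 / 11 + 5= 218252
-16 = -16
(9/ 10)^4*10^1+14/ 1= 20561/ 1000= 20.56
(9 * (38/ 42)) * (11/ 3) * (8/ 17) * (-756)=-180576/ 17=-10622.12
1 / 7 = 0.14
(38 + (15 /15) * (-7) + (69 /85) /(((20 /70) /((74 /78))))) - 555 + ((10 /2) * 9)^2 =3323167 /2210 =1503.70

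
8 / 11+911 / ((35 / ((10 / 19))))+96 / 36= 75022 / 4389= 17.09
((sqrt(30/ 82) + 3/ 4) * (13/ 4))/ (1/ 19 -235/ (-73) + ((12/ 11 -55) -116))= -595023/ 40678160 -198341 * sqrt(615)/ 416951140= -0.03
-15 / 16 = -0.94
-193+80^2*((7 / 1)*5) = 223807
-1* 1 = -1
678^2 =459684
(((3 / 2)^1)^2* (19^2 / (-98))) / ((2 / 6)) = -9747 / 392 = -24.86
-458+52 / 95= -43458 / 95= -457.45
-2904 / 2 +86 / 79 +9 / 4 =-457777 / 316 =-1448.66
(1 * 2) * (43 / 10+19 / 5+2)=20.20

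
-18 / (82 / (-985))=8865 / 41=216.22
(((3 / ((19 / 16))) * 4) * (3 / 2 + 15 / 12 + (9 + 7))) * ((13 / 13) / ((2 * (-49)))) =-1800 / 931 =-1.93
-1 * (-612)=612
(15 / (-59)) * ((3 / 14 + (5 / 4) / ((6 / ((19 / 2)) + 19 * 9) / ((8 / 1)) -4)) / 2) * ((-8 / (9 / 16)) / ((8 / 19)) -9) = 417175 / 268332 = 1.55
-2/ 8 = -1/ 4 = -0.25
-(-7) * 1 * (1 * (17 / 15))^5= 9938999 / 759375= 13.09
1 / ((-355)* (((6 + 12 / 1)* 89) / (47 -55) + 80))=4 / 170755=0.00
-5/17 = -0.29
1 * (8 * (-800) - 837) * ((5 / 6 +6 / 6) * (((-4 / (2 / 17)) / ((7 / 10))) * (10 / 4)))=33832975 / 21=1611094.05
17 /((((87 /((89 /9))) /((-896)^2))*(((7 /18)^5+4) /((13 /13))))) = 386962.20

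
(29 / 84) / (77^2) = 29 / 498036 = 0.00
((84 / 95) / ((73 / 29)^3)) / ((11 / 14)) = 28681464 / 406522765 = 0.07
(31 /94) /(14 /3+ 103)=93 /30362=0.00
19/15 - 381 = -5696/15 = -379.73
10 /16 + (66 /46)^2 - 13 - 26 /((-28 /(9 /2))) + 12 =173661 /29624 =5.86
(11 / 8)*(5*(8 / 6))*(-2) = -55 / 3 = -18.33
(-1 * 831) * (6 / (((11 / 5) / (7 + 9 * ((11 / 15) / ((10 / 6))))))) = -1366164 / 55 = -24839.35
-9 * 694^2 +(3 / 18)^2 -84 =-156053087 / 36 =-4334807.97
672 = 672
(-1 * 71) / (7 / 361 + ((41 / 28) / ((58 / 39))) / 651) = -9032569448 / 2659269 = -3396.64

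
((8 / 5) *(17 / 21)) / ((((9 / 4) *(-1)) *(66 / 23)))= -0.20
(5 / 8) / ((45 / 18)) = 1 / 4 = 0.25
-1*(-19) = 19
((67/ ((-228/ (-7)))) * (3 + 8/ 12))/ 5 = 5159/ 3420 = 1.51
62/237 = 0.26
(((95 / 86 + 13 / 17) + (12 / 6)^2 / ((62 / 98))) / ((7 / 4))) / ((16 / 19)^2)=134030275 / 20304256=6.60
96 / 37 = 2.59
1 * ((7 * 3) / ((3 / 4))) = 28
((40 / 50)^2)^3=4096 / 15625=0.26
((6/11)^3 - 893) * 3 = -3565101/1331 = -2678.51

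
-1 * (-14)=14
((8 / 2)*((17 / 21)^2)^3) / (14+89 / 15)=482751380 / 8548023393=0.06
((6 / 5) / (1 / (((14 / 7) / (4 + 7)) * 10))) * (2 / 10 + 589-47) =65064 / 55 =1182.98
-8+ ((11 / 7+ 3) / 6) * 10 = -8 / 21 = -0.38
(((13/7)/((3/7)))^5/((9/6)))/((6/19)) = 7054567/2187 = 3225.68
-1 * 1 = -1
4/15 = 0.27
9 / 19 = 0.47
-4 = -4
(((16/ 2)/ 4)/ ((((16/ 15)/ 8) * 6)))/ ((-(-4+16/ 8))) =5/ 4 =1.25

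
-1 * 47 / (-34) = 47 / 34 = 1.38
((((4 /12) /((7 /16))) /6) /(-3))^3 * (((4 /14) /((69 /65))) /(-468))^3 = 8000 /554567396053762287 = 0.00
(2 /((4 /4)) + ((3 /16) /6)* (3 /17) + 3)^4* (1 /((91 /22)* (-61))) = -86394323939693 /34724723032064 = -2.49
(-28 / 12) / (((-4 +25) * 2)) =-1 / 18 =-0.06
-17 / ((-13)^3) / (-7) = -17 / 15379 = -0.00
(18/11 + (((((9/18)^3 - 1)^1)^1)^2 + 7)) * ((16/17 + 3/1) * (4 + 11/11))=2217365/11968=185.27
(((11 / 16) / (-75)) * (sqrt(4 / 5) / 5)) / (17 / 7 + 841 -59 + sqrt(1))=-77 * sqrt(5) / 82470000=-0.00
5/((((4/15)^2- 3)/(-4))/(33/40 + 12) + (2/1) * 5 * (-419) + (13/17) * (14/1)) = -1962225/1640120674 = -0.00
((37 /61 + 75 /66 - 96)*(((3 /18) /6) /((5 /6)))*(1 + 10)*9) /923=-379479 /1126060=-0.34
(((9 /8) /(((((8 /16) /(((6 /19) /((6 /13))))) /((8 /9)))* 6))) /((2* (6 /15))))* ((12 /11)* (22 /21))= 130 /399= 0.33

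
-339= -339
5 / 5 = 1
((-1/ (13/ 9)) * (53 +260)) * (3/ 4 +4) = -53523/ 52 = -1029.29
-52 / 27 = -1.93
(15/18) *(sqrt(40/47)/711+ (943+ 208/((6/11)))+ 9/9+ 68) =5 *sqrt(470)/100251+ 10450/9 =1161.11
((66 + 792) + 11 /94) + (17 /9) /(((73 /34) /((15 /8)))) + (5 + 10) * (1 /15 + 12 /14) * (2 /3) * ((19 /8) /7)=290140079 /336238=862.90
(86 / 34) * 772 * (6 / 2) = 99588 / 17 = 5858.12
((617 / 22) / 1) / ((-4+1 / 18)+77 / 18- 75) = -1851 / 4928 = -0.38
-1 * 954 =-954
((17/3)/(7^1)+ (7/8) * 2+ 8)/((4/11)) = 9757/336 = 29.04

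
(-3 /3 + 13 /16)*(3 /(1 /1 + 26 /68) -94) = 3237 /188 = 17.22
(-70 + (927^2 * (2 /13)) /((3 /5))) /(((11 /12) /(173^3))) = 16174359473280 /13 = 1244181497944.62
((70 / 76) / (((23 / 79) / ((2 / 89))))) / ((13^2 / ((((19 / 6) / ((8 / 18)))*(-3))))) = -0.01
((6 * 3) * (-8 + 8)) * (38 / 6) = 0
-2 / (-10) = 1 / 5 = 0.20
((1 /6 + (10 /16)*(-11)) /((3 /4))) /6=-161 /108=-1.49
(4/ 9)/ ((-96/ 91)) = -91/ 216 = -0.42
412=412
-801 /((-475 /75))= 2403 /19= 126.47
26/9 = 2.89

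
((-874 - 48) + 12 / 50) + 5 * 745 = 70081 / 25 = 2803.24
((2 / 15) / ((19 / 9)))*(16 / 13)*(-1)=-96 / 1235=-0.08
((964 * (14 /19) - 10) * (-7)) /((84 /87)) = -5077.29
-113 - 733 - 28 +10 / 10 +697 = -176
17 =17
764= 764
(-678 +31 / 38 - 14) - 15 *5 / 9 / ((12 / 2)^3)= -8510335 / 12312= -691.22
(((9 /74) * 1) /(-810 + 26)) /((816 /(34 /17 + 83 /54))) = -191 /284046336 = -0.00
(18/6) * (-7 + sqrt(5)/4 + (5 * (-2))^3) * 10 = -30210 + 15 * sqrt(5)/2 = -30193.23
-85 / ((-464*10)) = 17 / 928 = 0.02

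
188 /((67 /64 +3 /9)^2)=6930432 /70225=98.69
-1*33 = -33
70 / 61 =1.15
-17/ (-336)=17/ 336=0.05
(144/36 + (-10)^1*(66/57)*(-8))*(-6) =-11016/19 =-579.79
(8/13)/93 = 8/1209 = 0.01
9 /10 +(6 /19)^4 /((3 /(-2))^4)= 1175449 /1303210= 0.90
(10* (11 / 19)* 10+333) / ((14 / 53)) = 56233 / 38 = 1479.82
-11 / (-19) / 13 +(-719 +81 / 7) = -1223067 / 1729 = -707.38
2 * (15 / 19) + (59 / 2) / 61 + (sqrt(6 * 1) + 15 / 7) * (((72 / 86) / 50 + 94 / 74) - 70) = -2733059 * sqrt(6) / 39775 - 2677066043 / 18439690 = -313.49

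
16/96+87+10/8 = 1061/12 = 88.42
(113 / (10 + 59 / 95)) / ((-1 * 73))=-10735 / 73657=-0.15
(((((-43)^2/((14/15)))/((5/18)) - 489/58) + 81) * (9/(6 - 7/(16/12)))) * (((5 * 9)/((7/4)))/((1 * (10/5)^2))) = 789749190/1421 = 555770.01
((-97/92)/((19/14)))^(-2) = 763876/461041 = 1.66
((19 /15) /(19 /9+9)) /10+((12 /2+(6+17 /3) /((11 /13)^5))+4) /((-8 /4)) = -44539422779 /2415765000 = -18.44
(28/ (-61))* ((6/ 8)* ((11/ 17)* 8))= -1.78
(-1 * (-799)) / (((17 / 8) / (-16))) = -6016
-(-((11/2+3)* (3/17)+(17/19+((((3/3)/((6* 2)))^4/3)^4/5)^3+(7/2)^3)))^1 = 361099137239289144302996370224414229665313461897811820806144019/7976612245367235857296243027773719358978004099472082075648000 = 45.27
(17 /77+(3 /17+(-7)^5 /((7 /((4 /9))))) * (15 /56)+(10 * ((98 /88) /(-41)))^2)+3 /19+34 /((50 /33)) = -10363033279303 /39419113800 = -262.89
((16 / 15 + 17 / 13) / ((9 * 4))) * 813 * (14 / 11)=878311 / 12870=68.24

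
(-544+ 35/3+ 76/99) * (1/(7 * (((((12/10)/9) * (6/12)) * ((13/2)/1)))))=-526250/3003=-175.24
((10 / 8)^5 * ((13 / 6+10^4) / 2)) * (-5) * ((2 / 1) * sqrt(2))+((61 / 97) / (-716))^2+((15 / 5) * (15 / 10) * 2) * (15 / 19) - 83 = -215914.51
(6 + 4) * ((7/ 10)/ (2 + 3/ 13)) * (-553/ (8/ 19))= -956137/ 232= -4121.28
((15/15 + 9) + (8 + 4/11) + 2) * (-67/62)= -7504/341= -22.01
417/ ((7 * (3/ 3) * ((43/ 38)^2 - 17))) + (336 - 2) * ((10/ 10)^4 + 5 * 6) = 1644575974/ 158893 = 10350.21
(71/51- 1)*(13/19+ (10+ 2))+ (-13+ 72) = 61991/969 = 63.97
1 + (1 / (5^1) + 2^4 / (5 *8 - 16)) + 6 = 118 / 15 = 7.87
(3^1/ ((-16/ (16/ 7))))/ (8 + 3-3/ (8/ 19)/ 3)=-8/ 161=-0.05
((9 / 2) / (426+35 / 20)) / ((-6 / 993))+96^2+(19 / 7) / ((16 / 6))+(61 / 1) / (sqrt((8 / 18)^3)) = 451348539 / 47908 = 9421.15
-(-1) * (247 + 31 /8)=250.88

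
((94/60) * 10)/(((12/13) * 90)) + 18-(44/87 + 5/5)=1567519/93960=16.68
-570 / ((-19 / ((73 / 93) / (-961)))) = -0.02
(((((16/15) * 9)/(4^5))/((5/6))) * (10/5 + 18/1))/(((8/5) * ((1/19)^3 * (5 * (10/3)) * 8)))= 185193/25600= 7.23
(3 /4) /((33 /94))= 47 /22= 2.14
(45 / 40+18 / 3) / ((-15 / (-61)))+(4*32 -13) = 5759 / 40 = 143.98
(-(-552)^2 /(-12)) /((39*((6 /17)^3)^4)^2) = 1195946629602.06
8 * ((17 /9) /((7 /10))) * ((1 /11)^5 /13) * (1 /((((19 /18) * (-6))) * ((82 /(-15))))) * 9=30600 /11416744339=0.00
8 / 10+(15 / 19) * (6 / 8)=529 / 380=1.39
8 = 8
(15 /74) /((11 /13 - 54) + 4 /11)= -2145 /558626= -0.00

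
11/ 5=2.20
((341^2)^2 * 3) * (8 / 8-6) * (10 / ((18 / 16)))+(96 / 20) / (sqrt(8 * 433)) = -5408508384400 / 3+6 * sqrt(866) / 2165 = -1802836128133.25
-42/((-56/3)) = 2.25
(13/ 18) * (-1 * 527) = -6851/ 18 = -380.61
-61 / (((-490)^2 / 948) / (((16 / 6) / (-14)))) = 19276 / 420175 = 0.05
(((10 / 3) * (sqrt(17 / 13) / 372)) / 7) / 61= 5 * sqrt(221) / 3097458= 0.00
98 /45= 2.18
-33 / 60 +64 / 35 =179 / 140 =1.28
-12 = -12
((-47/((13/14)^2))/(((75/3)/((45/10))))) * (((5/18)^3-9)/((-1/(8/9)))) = -241183978/3080025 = -78.31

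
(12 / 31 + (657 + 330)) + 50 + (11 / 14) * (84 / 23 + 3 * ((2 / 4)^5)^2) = 10633077737 / 10221568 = 1040.26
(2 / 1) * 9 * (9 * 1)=162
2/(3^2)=2/9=0.22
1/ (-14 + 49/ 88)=-88/ 1183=-0.07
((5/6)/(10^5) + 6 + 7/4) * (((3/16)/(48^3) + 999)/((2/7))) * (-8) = -3835918616909239/17694720000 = -216783.23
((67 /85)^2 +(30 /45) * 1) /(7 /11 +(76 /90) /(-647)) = 596055867 /293894215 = 2.03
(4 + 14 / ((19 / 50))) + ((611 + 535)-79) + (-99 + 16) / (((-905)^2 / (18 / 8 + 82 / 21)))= 1448130391591 / 1307163900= 1107.84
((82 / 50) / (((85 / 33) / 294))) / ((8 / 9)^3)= 144991539 / 544000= 266.53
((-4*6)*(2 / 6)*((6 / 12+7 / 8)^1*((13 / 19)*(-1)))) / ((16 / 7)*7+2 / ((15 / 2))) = 2145 / 4636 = 0.46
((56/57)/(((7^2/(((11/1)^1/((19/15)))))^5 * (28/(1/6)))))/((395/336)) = 130451310000/149979208434578593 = 0.00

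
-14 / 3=-4.67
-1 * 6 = -6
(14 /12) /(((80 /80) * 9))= 7 /54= 0.13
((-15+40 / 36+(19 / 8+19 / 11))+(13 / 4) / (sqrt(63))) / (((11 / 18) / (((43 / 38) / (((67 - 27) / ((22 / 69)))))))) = -14491 / 100320+559 * sqrt(7) / 244720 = -0.14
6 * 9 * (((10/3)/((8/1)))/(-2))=-45/4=-11.25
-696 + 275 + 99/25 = -10426/25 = -417.04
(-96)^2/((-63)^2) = 1024/441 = 2.32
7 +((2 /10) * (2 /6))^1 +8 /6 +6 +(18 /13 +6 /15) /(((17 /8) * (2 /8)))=19624 /1105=17.76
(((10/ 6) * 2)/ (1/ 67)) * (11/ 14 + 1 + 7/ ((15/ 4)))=51389/ 63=815.70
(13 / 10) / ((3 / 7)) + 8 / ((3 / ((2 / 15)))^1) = 61 / 18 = 3.39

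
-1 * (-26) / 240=13 / 120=0.11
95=95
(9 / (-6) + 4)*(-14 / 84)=-5 / 12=-0.42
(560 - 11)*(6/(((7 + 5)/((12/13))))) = 3294/13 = 253.38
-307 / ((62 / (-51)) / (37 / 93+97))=23636851 / 961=24596.10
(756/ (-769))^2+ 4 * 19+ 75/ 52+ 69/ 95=231179212073/ 2921323340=79.14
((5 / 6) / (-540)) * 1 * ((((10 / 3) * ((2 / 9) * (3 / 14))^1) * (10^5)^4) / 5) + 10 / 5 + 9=-24999999999999943867 / 5103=-4899078973153036.23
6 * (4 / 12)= 2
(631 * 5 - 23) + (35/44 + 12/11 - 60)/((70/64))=1185364/385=3078.87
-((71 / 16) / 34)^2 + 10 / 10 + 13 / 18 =1.71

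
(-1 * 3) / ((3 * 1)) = -1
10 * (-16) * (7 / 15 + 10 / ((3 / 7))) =-3808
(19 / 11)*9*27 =4617 / 11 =419.73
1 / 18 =0.06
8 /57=0.14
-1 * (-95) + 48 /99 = 95.48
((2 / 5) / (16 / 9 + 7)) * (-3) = -54 / 395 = -0.14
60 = 60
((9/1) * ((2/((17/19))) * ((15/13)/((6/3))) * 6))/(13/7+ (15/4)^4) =27578880/79052363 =0.35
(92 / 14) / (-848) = -23 / 2968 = -0.01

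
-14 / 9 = -1.56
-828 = -828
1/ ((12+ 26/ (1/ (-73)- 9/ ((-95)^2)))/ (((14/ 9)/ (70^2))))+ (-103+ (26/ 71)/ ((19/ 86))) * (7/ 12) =-4273842380492543/ 72295321877100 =-59.12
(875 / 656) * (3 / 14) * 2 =0.57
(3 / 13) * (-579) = -1737 / 13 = -133.62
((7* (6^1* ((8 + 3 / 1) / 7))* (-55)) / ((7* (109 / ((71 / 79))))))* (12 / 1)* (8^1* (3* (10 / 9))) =-82473600 / 60277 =-1368.24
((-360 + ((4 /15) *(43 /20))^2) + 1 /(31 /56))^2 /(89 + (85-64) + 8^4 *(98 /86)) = 167446067627473723 /6246557810156250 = 26.81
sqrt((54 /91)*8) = 2.18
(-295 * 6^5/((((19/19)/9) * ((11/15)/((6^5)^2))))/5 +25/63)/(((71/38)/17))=-152414962420612614670/49203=-3097676207154291.70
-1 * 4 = -4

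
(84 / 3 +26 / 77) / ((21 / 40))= 87280 / 1617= 53.98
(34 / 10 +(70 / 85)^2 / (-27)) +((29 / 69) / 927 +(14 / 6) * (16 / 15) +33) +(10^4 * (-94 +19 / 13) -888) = -8243788821171 / 8900333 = -926233.75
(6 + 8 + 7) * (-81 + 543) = 9702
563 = 563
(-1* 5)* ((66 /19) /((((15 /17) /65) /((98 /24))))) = -595595 /114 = -5224.52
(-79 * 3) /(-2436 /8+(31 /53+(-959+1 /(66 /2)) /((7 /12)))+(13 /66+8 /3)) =967197 /7937543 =0.12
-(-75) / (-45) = -5 / 3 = -1.67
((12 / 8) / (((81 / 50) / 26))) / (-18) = -325 / 243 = -1.34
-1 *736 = -736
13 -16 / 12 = 35 / 3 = 11.67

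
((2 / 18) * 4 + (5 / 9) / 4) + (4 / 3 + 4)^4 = 262333 / 324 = 809.67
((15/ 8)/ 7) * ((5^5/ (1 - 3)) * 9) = -421875/ 112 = -3766.74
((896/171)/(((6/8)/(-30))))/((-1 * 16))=2240/171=13.10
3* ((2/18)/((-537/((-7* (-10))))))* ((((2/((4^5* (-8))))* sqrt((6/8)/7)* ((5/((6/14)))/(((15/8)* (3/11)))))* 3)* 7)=2695* sqrt(21)/7423488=0.00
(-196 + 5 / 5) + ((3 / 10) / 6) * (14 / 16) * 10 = -3113 / 16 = -194.56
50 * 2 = 100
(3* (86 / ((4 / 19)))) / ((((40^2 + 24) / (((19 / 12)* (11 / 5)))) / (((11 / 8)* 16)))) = 1878283 / 32480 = 57.83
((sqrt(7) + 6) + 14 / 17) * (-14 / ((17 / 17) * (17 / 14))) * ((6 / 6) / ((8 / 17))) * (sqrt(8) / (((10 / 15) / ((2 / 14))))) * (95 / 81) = -38570 * sqrt(2) / 459 - 665 * sqrt(14) / 54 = -164.91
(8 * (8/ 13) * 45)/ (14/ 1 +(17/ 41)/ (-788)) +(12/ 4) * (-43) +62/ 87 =-1278438799/ 11367681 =-112.46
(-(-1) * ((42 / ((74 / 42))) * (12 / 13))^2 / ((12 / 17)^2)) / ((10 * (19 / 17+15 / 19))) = 2593459701 / 50899420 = 50.95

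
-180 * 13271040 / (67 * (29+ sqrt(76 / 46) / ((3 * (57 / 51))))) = -10898316066816 / 8862961+ 4873125888 * sqrt(874) / 8862961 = -1213392.39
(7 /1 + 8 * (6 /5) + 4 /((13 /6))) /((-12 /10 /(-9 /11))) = 327 /26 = 12.58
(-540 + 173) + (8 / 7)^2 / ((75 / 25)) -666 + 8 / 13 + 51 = -1874594 / 1911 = -980.95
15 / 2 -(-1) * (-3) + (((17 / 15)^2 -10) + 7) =1253 / 450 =2.78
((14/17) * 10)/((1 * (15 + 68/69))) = 9660/18751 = 0.52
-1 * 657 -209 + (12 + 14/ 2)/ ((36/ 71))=-29827/ 36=-828.53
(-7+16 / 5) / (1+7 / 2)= -38 / 45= -0.84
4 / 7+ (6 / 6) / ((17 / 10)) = 138 / 119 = 1.16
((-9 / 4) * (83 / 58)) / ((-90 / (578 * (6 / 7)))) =71961 / 4060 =17.72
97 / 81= 1.20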